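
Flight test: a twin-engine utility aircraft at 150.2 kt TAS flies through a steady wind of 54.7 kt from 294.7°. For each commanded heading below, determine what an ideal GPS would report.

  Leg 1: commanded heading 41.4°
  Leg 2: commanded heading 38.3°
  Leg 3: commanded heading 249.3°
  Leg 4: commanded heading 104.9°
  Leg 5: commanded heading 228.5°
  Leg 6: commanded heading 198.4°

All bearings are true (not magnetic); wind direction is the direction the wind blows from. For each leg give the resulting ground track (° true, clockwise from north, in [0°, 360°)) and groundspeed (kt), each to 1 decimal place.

Leg 1: heading 41.4°; drift +17.5° → track 58.9°, groundspeed 174.0 kt
Leg 2: heading 38.3°; drift +18.1° → track 56.4°, groundspeed 171.5 kt
Leg 3: heading 249.3°; drift -19.2° → track 230.1°, groundspeed 118.4 kt
Leg 4: heading 104.9°; drift +2.6° → track 107.5°, groundspeed 204.3 kt
Leg 5: heading 228.5°; drift -21.3° → track 207.2°, groundspeed 137.6 kt
Leg 6: heading 198.4°; drift -19.2° → track 179.2°, groundspeed 165.4 kt

Leg 1: track=58.9°, groundspeed=174.0 kt
Leg 2: track=56.4°, groundspeed=171.5 kt
Leg 3: track=230.1°, groundspeed=118.4 kt
Leg 4: track=107.5°, groundspeed=204.3 kt
Leg 5: track=207.2°, groundspeed=137.6 kt
Leg 6: track=179.2°, groundspeed=165.4 kt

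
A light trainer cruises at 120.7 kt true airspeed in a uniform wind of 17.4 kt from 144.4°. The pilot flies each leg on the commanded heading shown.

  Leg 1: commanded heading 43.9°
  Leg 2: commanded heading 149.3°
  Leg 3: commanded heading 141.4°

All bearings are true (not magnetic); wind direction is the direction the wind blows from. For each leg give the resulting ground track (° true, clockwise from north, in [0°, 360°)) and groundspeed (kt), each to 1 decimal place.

Leg 1: track=36.0°, groundspeed=125.0 kt
Leg 2: track=150.1°, groundspeed=103.4 kt
Leg 3: track=140.9°, groundspeed=103.3 kt

Leg 1: heading 43.9°; drift -7.9° → track 36.0°, groundspeed 125.0 kt
Leg 2: heading 149.3°; drift +0.8° → track 150.1°, groundspeed 103.4 kt
Leg 3: heading 141.4°; drift -0.5° → track 140.9°, groundspeed 103.3 kt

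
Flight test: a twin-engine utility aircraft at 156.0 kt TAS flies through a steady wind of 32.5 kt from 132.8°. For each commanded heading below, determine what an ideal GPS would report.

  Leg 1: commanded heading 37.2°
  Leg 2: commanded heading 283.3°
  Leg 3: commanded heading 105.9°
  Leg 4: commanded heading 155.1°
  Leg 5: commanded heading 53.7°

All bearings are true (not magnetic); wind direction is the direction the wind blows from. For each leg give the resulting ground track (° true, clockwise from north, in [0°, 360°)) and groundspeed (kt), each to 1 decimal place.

Leg 1: track=25.7°, groundspeed=162.4 kt
Leg 2: track=288.3°, groundspeed=185.0 kt
Leg 3: track=99.3°, groundspeed=127.9 kt
Leg 4: track=160.7°, groundspeed=126.5 kt
Leg 5: track=41.7°, groundspeed=153.2 kt

Leg 1: heading 37.2°; drift -11.5° → track 25.7°, groundspeed 162.4 kt
Leg 2: heading 283.3°; drift +5.0° → track 288.3°, groundspeed 185.0 kt
Leg 3: heading 105.9°; drift -6.6° → track 99.3°, groundspeed 127.9 kt
Leg 4: heading 155.1°; drift +5.6° → track 160.7°, groundspeed 126.5 kt
Leg 5: heading 53.7°; drift -12.0° → track 41.7°, groundspeed 153.2 kt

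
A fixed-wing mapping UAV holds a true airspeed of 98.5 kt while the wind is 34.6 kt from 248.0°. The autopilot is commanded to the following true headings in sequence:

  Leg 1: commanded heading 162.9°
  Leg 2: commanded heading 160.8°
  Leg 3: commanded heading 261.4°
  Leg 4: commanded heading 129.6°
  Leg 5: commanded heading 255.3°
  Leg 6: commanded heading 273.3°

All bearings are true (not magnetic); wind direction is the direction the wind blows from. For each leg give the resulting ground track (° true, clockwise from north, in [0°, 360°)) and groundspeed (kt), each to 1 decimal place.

Leg 1: track=143.1°, groundspeed=101.6 kt
Leg 2: track=141.2°, groundspeed=102.8 kt
Leg 3: track=268.4°, groundspeed=65.3 kt
Leg 4: track=114.8°, groundspeed=118.9 kt
Leg 5: track=259.2°, groundspeed=64.3 kt
Leg 6: track=285.7°, groundspeed=68.8 kt

Leg 1: heading 162.9°; drift -19.8° → track 143.1°, groundspeed 101.6 kt
Leg 2: heading 160.8°; drift -19.6° → track 141.2°, groundspeed 102.8 kt
Leg 3: heading 261.4°; drift +7.0° → track 268.4°, groundspeed 65.3 kt
Leg 4: heading 129.6°; drift -14.8° → track 114.8°, groundspeed 118.9 kt
Leg 5: heading 255.3°; drift +3.9° → track 259.2°, groundspeed 64.3 kt
Leg 6: heading 273.3°; drift +12.4° → track 285.7°, groundspeed 68.8 kt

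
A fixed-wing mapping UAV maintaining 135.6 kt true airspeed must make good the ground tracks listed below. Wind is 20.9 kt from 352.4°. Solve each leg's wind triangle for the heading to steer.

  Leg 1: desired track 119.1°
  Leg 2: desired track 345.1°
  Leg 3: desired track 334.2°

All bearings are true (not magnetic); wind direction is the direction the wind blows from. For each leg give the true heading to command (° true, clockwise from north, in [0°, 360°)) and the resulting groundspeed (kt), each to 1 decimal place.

Leg 1: heading=112.0°, groundspeed=147.1 kt
Leg 2: heading=346.2°, groundspeed=114.8 kt
Leg 3: heading=337.0°, groundspeed=115.6 kt

Leg 1: desired track 119.1°; wind correction -7.1° → command heading 112.0°, groundspeed 147.1 kt
Leg 2: desired track 345.1°; wind correction +1.1° → command heading 346.2°, groundspeed 114.8 kt
Leg 3: desired track 334.2°; wind correction +2.8° → command heading 337.0°, groundspeed 115.6 kt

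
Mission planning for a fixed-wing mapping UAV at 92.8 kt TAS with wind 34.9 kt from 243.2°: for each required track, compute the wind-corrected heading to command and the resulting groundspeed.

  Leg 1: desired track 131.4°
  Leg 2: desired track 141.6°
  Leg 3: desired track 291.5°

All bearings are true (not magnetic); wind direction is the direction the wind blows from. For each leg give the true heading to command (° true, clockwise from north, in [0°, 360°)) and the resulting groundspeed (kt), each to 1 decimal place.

Leg 1: desired track 131.4°; wind correction +20.4° → command heading 151.8°, groundspeed 99.9 kt
Leg 2: desired track 141.6°; wind correction +21.6° → command heading 163.2°, groundspeed 93.3 kt
Leg 3: desired track 291.5°; wind correction -16.3° → command heading 275.2°, groundspeed 65.8 kt

Leg 1: heading=151.8°, groundspeed=99.9 kt
Leg 2: heading=163.2°, groundspeed=93.3 kt
Leg 3: heading=275.2°, groundspeed=65.8 kt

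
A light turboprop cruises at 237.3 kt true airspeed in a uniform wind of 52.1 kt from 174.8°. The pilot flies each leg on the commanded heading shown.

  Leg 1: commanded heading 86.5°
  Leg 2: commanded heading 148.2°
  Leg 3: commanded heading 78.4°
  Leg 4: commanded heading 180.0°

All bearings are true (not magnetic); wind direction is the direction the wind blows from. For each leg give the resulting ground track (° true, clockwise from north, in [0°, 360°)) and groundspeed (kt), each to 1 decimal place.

Leg 1: track=74.0°, groundspeed=241.4 kt
Leg 2: track=141.2°, groundspeed=192.1 kt
Leg 3: track=66.4°, groundspeed=248.6 kt
Leg 4: track=181.5°, groundspeed=185.5 kt

Leg 1: heading 86.5°; drift -12.5° → track 74.0°, groundspeed 241.4 kt
Leg 2: heading 148.2°; drift -7.0° → track 141.2°, groundspeed 192.1 kt
Leg 3: heading 78.4°; drift -12.0° → track 66.4°, groundspeed 248.6 kt
Leg 4: heading 180.0°; drift +1.5° → track 181.5°, groundspeed 185.5 kt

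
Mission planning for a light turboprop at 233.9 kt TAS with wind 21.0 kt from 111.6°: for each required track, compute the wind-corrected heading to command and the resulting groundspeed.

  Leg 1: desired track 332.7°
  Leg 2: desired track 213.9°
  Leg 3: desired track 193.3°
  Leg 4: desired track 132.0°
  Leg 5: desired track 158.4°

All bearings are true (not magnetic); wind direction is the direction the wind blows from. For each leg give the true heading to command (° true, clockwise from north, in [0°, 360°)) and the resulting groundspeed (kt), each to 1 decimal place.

Leg 1: heading=336.1°, groundspeed=249.3 kt
Leg 2: heading=208.9°, groundspeed=237.5 kt
Leg 3: heading=188.2°, groundspeed=229.9 kt
Leg 4: heading=130.2°, groundspeed=214.1 kt
Leg 5: heading=154.6°, groundspeed=219.0 kt

Leg 1: desired track 332.7°; wind correction +3.4° → command heading 336.1°, groundspeed 249.3 kt
Leg 2: desired track 213.9°; wind correction -5.0° → command heading 208.9°, groundspeed 237.5 kt
Leg 3: desired track 193.3°; wind correction -5.1° → command heading 188.2°, groundspeed 229.9 kt
Leg 4: desired track 132.0°; wind correction -1.8° → command heading 130.2°, groundspeed 214.1 kt
Leg 5: desired track 158.4°; wind correction -3.8° → command heading 154.6°, groundspeed 219.0 kt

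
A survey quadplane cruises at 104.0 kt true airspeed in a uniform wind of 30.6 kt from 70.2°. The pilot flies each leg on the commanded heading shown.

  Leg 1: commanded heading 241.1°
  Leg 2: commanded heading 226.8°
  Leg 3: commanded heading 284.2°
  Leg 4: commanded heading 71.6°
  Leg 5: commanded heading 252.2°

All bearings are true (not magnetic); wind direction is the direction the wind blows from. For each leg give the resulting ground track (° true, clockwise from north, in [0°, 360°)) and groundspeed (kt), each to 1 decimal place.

Leg 1: track=243.2°, groundspeed=134.3 kt
Leg 2: track=232.1°, groundspeed=132.6 kt
Leg 3: track=276.7°, groundspeed=130.5 kt
Leg 4: track=72.2°, groundspeed=73.4 kt
Leg 5: track=251.7°, groundspeed=134.6 kt

Leg 1: heading 241.1°; drift +2.1° → track 243.2°, groundspeed 134.3 kt
Leg 2: heading 226.8°; drift +5.3° → track 232.1°, groundspeed 132.6 kt
Leg 3: heading 284.2°; drift -7.5° → track 276.7°, groundspeed 130.5 kt
Leg 4: heading 71.6°; drift +0.6° → track 72.2°, groundspeed 73.4 kt
Leg 5: heading 252.2°; drift -0.5° → track 251.7°, groundspeed 134.6 kt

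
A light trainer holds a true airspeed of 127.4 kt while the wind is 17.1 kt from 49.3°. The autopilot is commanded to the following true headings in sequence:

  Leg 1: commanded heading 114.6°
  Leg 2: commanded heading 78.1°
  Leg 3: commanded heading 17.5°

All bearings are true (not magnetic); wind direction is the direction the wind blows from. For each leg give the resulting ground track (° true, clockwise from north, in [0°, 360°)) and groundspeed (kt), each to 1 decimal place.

Leg 1: track=122.0°, groundspeed=121.3 kt
Leg 2: track=82.3°, groundspeed=112.7 kt
Leg 3: track=12.9°, groundspeed=113.2 kt

Leg 1: heading 114.6°; drift +7.4° → track 122.0°, groundspeed 121.3 kt
Leg 2: heading 78.1°; drift +4.2° → track 82.3°, groundspeed 112.7 kt
Leg 3: heading 17.5°; drift -4.6° → track 12.9°, groundspeed 113.2 kt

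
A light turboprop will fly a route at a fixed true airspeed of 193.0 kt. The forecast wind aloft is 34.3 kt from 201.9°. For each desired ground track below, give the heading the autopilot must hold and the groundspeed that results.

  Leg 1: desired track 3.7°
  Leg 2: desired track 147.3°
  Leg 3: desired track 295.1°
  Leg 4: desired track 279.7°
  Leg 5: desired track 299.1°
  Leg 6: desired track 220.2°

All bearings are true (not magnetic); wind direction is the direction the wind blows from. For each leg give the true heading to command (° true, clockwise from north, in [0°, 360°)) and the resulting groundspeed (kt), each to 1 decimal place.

Leg 1: heading=0.5°, groundspeed=225.3 kt
Leg 2: heading=155.6°, groundspeed=171.1 kt
Leg 3: heading=284.9°, groundspeed=191.9 kt
Leg 4: heading=269.7°, groundspeed=182.8 kt
Leg 5: heading=288.9°, groundspeed=194.3 kt
Leg 6: heading=217.0°, groundspeed=160.1 kt

Leg 1: desired track 3.7°; wind correction -3.2° → command heading 0.5°, groundspeed 225.3 kt
Leg 2: desired track 147.3°; wind correction +8.3° → command heading 155.6°, groundspeed 171.1 kt
Leg 3: desired track 295.1°; wind correction -10.2° → command heading 284.9°, groundspeed 191.9 kt
Leg 4: desired track 279.7°; wind correction -10.0° → command heading 269.7°, groundspeed 182.8 kt
Leg 5: desired track 299.1°; wind correction -10.2° → command heading 288.9°, groundspeed 194.3 kt
Leg 6: desired track 220.2°; wind correction -3.2° → command heading 217.0°, groundspeed 160.1 kt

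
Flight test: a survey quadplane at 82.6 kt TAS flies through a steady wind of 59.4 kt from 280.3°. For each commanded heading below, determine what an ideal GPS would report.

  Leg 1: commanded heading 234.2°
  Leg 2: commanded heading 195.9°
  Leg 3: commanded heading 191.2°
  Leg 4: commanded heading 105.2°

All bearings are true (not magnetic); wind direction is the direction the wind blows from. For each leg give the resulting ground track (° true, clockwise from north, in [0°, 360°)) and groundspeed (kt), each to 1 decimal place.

Leg 1: heading 234.2°; drift -45.9° → track 188.3°, groundspeed 59.6 kt
Leg 2: heading 195.9°; drift -37.6° → track 158.3°, groundspeed 96.9 kt
Leg 3: heading 191.2°; drift -36.0° → track 155.2°, groundspeed 101.0 kt
Leg 4: heading 105.2°; drift -2.0° → track 103.2°, groundspeed 141.9 kt

Leg 1: track=188.3°, groundspeed=59.6 kt
Leg 2: track=158.3°, groundspeed=96.9 kt
Leg 3: track=155.2°, groundspeed=101.0 kt
Leg 4: track=103.2°, groundspeed=141.9 kt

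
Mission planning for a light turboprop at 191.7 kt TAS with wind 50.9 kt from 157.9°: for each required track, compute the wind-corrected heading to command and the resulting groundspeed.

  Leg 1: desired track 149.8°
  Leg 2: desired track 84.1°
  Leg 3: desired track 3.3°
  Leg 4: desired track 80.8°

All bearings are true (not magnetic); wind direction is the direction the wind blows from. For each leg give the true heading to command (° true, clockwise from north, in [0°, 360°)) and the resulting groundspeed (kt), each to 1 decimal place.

Leg 1: desired track 149.8°; wind correction +2.1° → command heading 151.9°, groundspeed 141.2 kt
Leg 2: desired track 84.1°; wind correction +14.8° → command heading 98.9°, groundspeed 171.2 kt
Leg 3: desired track 3.3°; wind correction +6.5° → command heading 9.8°, groundspeed 236.4 kt
Leg 4: desired track 80.8°; wind correction +15.0° → command heading 95.8°, groundspeed 173.8 kt

Leg 1: heading=151.9°, groundspeed=141.2 kt
Leg 2: heading=98.9°, groundspeed=171.2 kt
Leg 3: heading=9.8°, groundspeed=236.4 kt
Leg 4: heading=95.8°, groundspeed=173.8 kt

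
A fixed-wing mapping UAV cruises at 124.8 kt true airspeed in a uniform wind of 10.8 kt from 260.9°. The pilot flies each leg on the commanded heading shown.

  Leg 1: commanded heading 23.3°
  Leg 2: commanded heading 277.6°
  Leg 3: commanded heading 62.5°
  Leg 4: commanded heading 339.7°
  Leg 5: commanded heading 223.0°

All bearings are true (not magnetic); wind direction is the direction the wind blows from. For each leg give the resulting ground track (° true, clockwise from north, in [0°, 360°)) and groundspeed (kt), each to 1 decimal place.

Leg 1: track=27.3°, groundspeed=130.9 kt
Leg 2: track=279.2°, groundspeed=114.5 kt
Leg 3: track=63.9°, groundspeed=135.1 kt
Leg 4: track=344.6°, groundspeed=123.2 kt
Leg 5: track=219.7°, groundspeed=116.5 kt

Leg 1: heading 23.3°; drift +4.0° → track 27.3°, groundspeed 130.9 kt
Leg 2: heading 277.6°; drift +1.6° → track 279.2°, groundspeed 114.5 kt
Leg 3: heading 62.5°; drift +1.4° → track 63.9°, groundspeed 135.1 kt
Leg 4: heading 339.7°; drift +4.9° → track 344.6°, groundspeed 123.2 kt
Leg 5: heading 223.0°; drift -3.3° → track 219.7°, groundspeed 116.5 kt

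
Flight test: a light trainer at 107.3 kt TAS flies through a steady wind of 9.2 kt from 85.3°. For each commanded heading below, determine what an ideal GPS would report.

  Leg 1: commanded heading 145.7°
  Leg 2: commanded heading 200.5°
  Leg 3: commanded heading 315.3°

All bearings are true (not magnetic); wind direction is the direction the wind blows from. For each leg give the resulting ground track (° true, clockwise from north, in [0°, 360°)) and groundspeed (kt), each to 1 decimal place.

Leg 1: heading 145.7°; drift +4.5° → track 150.2°, groundspeed 103.1 kt
Leg 2: heading 200.5°; drift +4.3° → track 204.8°, groundspeed 111.5 kt
Leg 3: heading 315.3°; drift -3.6° → track 311.7°, groundspeed 113.4 kt

Leg 1: track=150.2°, groundspeed=103.1 kt
Leg 2: track=204.8°, groundspeed=111.5 kt
Leg 3: track=311.7°, groundspeed=113.4 kt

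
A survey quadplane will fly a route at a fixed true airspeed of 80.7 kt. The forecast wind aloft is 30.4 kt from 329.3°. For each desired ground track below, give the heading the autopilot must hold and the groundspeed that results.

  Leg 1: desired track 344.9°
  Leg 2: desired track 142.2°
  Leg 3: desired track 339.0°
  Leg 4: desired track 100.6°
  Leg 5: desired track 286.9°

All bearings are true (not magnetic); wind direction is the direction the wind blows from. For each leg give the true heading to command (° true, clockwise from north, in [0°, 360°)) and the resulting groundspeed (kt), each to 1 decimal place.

Leg 1: desired track 344.9°; wind correction -5.8° → command heading 339.1°, groundspeed 51.0 kt
Leg 2: desired track 142.2°; wind correction -2.7° → command heading 139.5°, groundspeed 110.8 kt
Leg 3: desired track 339.0°; wind correction -3.6° → command heading 335.4°, groundspeed 50.6 kt
Leg 4: desired track 100.6°; wind correction -16.4° → command heading 84.2°, groundspeed 97.5 kt
Leg 5: desired track 286.9°; wind correction +14.7° → command heading 301.6°, groundspeed 55.6 kt

Leg 1: heading=339.1°, groundspeed=51.0 kt
Leg 2: heading=139.5°, groundspeed=110.8 kt
Leg 3: heading=335.4°, groundspeed=50.6 kt
Leg 4: heading=84.2°, groundspeed=97.5 kt
Leg 5: heading=301.6°, groundspeed=55.6 kt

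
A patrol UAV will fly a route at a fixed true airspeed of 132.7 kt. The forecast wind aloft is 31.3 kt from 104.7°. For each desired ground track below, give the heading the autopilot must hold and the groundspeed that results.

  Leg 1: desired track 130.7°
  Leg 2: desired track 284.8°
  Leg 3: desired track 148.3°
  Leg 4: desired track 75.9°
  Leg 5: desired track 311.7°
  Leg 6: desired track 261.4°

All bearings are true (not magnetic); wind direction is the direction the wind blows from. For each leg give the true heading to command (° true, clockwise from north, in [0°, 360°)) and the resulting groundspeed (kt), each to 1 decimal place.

Leg 1: heading=124.8°, groundspeed=103.9 kt
Leg 2: heading=284.8°, groundspeed=164.0 kt
Leg 3: heading=138.9°, groundspeed=108.3 kt
Leg 4: heading=82.4°, groundspeed=104.4 kt
Leg 5: heading=317.8°, groundspeed=159.8 kt
Leg 6: heading=256.0°, groundspeed=160.9 kt

Leg 1: desired track 130.7°; wind correction -5.9° → command heading 124.8°, groundspeed 103.9 kt
Leg 2: desired track 284.8°; wind correction +0.0° → command heading 284.8°, groundspeed 164.0 kt
Leg 3: desired track 148.3°; wind correction -9.4° → command heading 138.9°, groundspeed 108.3 kt
Leg 4: desired track 75.9°; wind correction +6.5° → command heading 82.4°, groundspeed 104.4 kt
Leg 5: desired track 311.7°; wind correction +6.1° → command heading 317.8°, groundspeed 159.8 kt
Leg 6: desired track 261.4°; wind correction -5.4° → command heading 256.0°, groundspeed 160.9 kt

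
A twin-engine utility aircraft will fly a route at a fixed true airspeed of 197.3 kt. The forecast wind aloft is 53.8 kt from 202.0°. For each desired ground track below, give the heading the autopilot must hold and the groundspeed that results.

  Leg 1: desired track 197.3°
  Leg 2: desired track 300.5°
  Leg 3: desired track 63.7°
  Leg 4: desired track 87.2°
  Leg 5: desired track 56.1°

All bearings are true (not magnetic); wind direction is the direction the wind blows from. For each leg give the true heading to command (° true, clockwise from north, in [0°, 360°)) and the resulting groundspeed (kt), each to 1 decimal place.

Leg 1: heading=198.6°, groundspeed=143.6 kt
Leg 2: heading=284.9°, groundspeed=197.9 kt
Leg 3: heading=74.2°, groundspeed=234.2 kt
Leg 4: heading=101.5°, groundspeed=213.7 kt
Leg 5: heading=64.9°, groundspeed=239.5 kt

Leg 1: desired track 197.3°; wind correction +1.3° → command heading 198.6°, groundspeed 143.6 kt
Leg 2: desired track 300.5°; wind correction -15.6° → command heading 284.9°, groundspeed 197.9 kt
Leg 3: desired track 63.7°; wind correction +10.5° → command heading 74.2°, groundspeed 234.2 kt
Leg 4: desired track 87.2°; wind correction +14.3° → command heading 101.5°, groundspeed 213.7 kt
Leg 5: desired track 56.1°; wind correction +8.8° → command heading 64.9°, groundspeed 239.5 kt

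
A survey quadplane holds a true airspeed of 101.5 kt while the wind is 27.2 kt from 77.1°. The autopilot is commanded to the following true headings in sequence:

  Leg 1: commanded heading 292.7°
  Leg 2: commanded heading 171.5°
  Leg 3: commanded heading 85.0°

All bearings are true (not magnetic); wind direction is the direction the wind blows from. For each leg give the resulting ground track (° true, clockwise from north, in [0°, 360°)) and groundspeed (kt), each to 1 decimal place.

Leg 1: heading 292.7°; drift -7.3° → track 285.4°, groundspeed 124.6 kt
Leg 2: heading 171.5°; drift +14.7° → track 186.2°, groundspeed 107.1 kt
Leg 3: heading 85.0°; drift +2.9° → track 87.9°, groundspeed 74.7 kt

Leg 1: track=285.4°, groundspeed=124.6 kt
Leg 2: track=186.2°, groundspeed=107.1 kt
Leg 3: track=87.9°, groundspeed=74.7 kt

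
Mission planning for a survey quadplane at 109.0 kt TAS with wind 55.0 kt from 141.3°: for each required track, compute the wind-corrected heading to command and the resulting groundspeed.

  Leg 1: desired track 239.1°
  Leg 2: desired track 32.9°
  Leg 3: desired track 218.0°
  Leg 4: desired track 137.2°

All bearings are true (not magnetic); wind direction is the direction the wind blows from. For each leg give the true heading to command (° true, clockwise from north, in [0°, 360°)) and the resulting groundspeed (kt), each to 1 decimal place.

Leg 1: heading=209.1°, groundspeed=101.9 kt
Leg 2: heading=61.5°, groundspeed=113.1 kt
Leg 3: heading=188.6°, groundspeed=82.3 kt
Leg 4: heading=139.3°, groundspeed=54.1 kt

Leg 1: desired track 239.1°; wind correction -30.0° → command heading 209.1°, groundspeed 101.9 kt
Leg 2: desired track 32.9°; wind correction +28.6° → command heading 61.5°, groundspeed 113.1 kt
Leg 3: desired track 218.0°; wind correction -29.4° → command heading 188.6°, groundspeed 82.3 kt
Leg 4: desired track 137.2°; wind correction +2.1° → command heading 139.3°, groundspeed 54.1 kt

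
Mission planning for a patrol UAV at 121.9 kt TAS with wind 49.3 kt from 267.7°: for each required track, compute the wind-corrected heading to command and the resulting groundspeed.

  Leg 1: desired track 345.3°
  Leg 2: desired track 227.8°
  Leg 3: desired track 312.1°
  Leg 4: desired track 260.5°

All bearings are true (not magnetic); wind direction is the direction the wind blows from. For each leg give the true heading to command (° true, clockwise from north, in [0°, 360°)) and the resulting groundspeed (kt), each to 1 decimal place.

Leg 1: desired track 345.3°; wind correction -23.3° → command heading 322.0°, groundspeed 101.4 kt
Leg 2: desired track 227.8°; wind correction +15.0° → command heading 242.8°, groundspeed 79.9 kt
Leg 3: desired track 312.1°; wind correction -16.4° → command heading 295.7°, groundspeed 81.7 kt
Leg 4: desired track 260.5°; wind correction +2.9° → command heading 263.4°, groundspeed 72.8 kt

Leg 1: heading=322.0°, groundspeed=101.4 kt
Leg 2: heading=242.8°, groundspeed=79.9 kt
Leg 3: heading=295.7°, groundspeed=81.7 kt
Leg 4: heading=263.4°, groundspeed=72.8 kt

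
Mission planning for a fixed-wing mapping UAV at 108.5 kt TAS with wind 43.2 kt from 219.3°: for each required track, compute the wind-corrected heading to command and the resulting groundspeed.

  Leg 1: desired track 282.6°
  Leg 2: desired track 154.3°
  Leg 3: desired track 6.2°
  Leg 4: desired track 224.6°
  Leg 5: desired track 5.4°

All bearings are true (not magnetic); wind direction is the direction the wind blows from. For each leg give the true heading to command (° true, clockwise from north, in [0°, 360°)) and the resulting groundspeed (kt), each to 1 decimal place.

Leg 1: desired track 282.6°; wind correction -20.8° → command heading 261.8°, groundspeed 82.0 kt
Leg 2: desired track 154.3°; wind correction +21.2° → command heading 175.5°, groundspeed 82.9 kt
Leg 3: desired track 6.2°; wind correction -12.6° → command heading 353.6°, groundspeed 142.1 kt
Leg 4: desired track 224.6°; wind correction -2.1° → command heading 222.5°, groundspeed 65.4 kt
Leg 5: desired track 5.4°; wind correction -12.8° → command heading 352.6°, groundspeed 141.6 kt

Leg 1: heading=261.8°, groundspeed=82.0 kt
Leg 2: heading=175.5°, groundspeed=82.9 kt
Leg 3: heading=353.6°, groundspeed=142.1 kt
Leg 4: heading=222.5°, groundspeed=65.4 kt
Leg 5: heading=352.6°, groundspeed=141.6 kt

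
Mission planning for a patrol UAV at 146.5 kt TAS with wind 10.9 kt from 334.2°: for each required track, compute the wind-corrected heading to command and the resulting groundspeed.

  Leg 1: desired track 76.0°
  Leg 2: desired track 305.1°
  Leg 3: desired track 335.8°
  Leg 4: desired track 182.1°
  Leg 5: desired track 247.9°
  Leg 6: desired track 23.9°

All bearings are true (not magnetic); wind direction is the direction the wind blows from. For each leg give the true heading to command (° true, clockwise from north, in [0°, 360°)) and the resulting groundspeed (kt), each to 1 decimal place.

Leg 1: desired track 76.0°; wind correction -4.2° → command heading 71.8°, groundspeed 148.3 kt
Leg 2: desired track 305.1°; wind correction +2.1° → command heading 307.2°, groundspeed 136.9 kt
Leg 3: desired track 335.8°; wind correction -0.1° → command heading 335.7°, groundspeed 135.6 kt
Leg 4: desired track 182.1°; wind correction +2.0° → command heading 184.1°, groundspeed 156.0 kt
Leg 5: desired track 247.9°; wind correction +4.3° → command heading 252.2°, groundspeed 145.4 kt
Leg 6: desired track 23.9°; wind correction -3.3° → command heading 20.6°, groundspeed 139.2 kt

Leg 1: heading=71.8°, groundspeed=148.3 kt
Leg 2: heading=307.2°, groundspeed=136.9 kt
Leg 3: heading=335.7°, groundspeed=135.6 kt
Leg 4: heading=184.1°, groundspeed=156.0 kt
Leg 5: heading=252.2°, groundspeed=145.4 kt
Leg 6: heading=20.6°, groundspeed=139.2 kt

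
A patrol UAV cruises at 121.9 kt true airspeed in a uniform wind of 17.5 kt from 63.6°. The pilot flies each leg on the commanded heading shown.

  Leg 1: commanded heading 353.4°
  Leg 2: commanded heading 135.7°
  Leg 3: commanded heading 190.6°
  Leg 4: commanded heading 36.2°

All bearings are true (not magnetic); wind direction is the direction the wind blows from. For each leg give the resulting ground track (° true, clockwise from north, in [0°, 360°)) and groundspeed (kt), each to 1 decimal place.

Leg 1: heading 353.4°; drift -8.1° → track 345.3°, groundspeed 117.1 kt
Leg 2: heading 135.7°; drift +8.1° → track 143.8°, groundspeed 117.7 kt
Leg 3: heading 190.6°; drift +6.0° → track 196.6°, groundspeed 133.2 kt
Leg 4: heading 36.2°; drift -4.3° → track 31.9°, groundspeed 106.7 kt

Leg 1: track=345.3°, groundspeed=117.1 kt
Leg 2: track=143.8°, groundspeed=117.7 kt
Leg 3: track=196.6°, groundspeed=133.2 kt
Leg 4: track=31.9°, groundspeed=106.7 kt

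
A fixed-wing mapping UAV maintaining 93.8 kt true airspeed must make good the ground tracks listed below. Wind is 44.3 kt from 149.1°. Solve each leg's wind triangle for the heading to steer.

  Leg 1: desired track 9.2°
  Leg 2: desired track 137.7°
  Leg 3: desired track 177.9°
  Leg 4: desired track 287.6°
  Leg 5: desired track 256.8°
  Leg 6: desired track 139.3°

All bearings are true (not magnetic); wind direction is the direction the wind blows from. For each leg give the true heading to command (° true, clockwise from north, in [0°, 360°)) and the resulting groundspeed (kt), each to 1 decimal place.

Leg 1: desired track 9.2°; wind correction +17.7° → command heading 26.9°, groundspeed 123.2 kt
Leg 2: desired track 137.7°; wind correction +5.4° → command heading 143.1°, groundspeed 50.0 kt
Leg 3: desired track 177.9°; wind correction -13.2° → command heading 164.7°, groundspeed 52.5 kt
Leg 4: desired track 287.6°; wind correction -18.2° → command heading 269.4°, groundspeed 122.3 kt
Leg 5: desired track 256.8°; wind correction -26.7° → command heading 230.1°, groundspeed 97.2 kt
Leg 6: desired track 139.3°; wind correction +4.6° → command heading 143.9°, groundspeed 49.8 kt

Leg 1: heading=26.9°, groundspeed=123.2 kt
Leg 2: heading=143.1°, groundspeed=50.0 kt
Leg 3: heading=164.7°, groundspeed=52.5 kt
Leg 4: heading=269.4°, groundspeed=122.3 kt
Leg 5: heading=230.1°, groundspeed=97.2 kt
Leg 6: heading=143.9°, groundspeed=49.8 kt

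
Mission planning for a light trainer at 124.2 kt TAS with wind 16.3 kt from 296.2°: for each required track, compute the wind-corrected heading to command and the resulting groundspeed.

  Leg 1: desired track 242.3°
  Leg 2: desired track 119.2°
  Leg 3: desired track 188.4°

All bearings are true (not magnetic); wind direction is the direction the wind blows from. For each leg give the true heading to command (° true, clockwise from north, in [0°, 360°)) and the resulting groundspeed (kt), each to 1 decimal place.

Leg 1: heading=248.4°, groundspeed=113.9 kt
Leg 2: heading=119.6°, groundspeed=140.5 kt
Leg 3: heading=195.6°, groundspeed=128.2 kt

Leg 1: desired track 242.3°; wind correction +6.1° → command heading 248.4°, groundspeed 113.9 kt
Leg 2: desired track 119.2°; wind correction +0.4° → command heading 119.6°, groundspeed 140.5 kt
Leg 3: desired track 188.4°; wind correction +7.2° → command heading 195.6°, groundspeed 128.2 kt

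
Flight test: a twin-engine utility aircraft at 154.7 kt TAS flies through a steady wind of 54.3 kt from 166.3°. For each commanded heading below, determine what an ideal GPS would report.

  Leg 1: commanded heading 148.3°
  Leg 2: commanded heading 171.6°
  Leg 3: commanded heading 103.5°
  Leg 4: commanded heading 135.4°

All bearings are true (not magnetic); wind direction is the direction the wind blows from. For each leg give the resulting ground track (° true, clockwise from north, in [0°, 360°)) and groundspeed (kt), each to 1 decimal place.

Leg 1: track=139.1°, groundspeed=104.4 kt
Leg 2: track=174.5°, groundspeed=100.8 kt
Leg 3: track=83.1°, groundspeed=138.6 kt
Leg 4: track=120.9°, groundspeed=111.6 kt

Leg 1: heading 148.3°; drift -9.2° → track 139.1°, groundspeed 104.4 kt
Leg 2: heading 171.6°; drift +2.9° → track 174.5°, groundspeed 100.8 kt
Leg 3: heading 103.5°; drift -20.4° → track 83.1°, groundspeed 138.6 kt
Leg 4: heading 135.4°; drift -14.5° → track 120.9°, groundspeed 111.6 kt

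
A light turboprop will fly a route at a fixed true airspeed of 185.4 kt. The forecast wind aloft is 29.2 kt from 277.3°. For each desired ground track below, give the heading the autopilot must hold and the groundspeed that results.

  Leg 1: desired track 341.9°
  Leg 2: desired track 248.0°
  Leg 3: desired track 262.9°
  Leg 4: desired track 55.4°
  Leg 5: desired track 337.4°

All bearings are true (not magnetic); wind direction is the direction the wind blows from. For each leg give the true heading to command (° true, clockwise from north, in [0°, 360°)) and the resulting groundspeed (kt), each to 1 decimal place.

Leg 1: desired track 341.9°; wind correction -8.2° → command heading 333.7°, groundspeed 171.0 kt
Leg 2: desired track 248.0°; wind correction +4.4° → command heading 252.4°, groundspeed 159.4 kt
Leg 3: desired track 262.9°; wind correction +2.2° → command heading 265.1°, groundspeed 157.0 kt
Leg 4: desired track 55.4°; wind correction -6.0° → command heading 49.4°, groundspeed 206.1 kt
Leg 5: desired track 337.4°; wind correction -7.8° → command heading 329.6°, groundspeed 169.1 kt

Leg 1: heading=333.7°, groundspeed=171.0 kt
Leg 2: heading=252.4°, groundspeed=159.4 kt
Leg 3: heading=265.1°, groundspeed=157.0 kt
Leg 4: heading=49.4°, groundspeed=206.1 kt
Leg 5: heading=329.6°, groundspeed=169.1 kt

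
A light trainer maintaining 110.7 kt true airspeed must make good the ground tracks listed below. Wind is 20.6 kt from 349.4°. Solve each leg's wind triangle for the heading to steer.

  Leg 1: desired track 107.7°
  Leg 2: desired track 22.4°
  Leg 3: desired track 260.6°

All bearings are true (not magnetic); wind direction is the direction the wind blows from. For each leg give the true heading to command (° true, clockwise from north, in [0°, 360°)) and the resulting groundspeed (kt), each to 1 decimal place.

Leg 1: heading=98.3°, groundspeed=119.0 kt
Leg 2: heading=16.6°, groundspeed=92.9 kt
Leg 3: heading=271.3°, groundspeed=108.3 kt

Leg 1: desired track 107.7°; wind correction -9.4° → command heading 98.3°, groundspeed 119.0 kt
Leg 2: desired track 22.4°; wind correction -5.8° → command heading 16.6°, groundspeed 92.9 kt
Leg 3: desired track 260.6°; wind correction +10.7° → command heading 271.3°, groundspeed 108.3 kt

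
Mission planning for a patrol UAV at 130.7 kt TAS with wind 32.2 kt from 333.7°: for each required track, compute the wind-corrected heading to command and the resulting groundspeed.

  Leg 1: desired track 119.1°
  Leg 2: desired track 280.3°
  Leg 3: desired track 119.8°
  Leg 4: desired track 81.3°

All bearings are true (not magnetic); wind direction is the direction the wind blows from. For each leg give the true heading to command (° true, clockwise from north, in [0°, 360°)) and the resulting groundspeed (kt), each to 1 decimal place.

Leg 1: heading=111.1°, groundspeed=155.9 kt
Leg 2: heading=291.7°, groundspeed=108.9 kt
Leg 3: heading=111.9°, groundspeed=156.2 kt
Leg 4: heading=67.7°, groundspeed=136.8 kt

Leg 1: desired track 119.1°; wind correction -8.0° → command heading 111.1°, groundspeed 155.9 kt
Leg 2: desired track 280.3°; wind correction +11.4° → command heading 291.7°, groundspeed 108.9 kt
Leg 3: desired track 119.8°; wind correction -7.9° → command heading 111.9°, groundspeed 156.2 kt
Leg 4: desired track 81.3°; wind correction -13.6° → command heading 67.7°, groundspeed 136.8 kt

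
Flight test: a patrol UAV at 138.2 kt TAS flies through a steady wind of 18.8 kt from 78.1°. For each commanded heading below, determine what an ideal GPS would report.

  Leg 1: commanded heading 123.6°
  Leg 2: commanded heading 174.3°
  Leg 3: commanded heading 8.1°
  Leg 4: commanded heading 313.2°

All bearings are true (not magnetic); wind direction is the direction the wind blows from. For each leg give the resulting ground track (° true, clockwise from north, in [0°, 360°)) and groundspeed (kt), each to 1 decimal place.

Leg 1: track=129.7°, groundspeed=125.7 kt
Leg 2: track=181.9°, groundspeed=141.5 kt
Leg 3: track=0.5°, groundspeed=132.9 kt
Leg 4: track=307.3°, groundspeed=149.8 kt

Leg 1: heading 123.6°; drift +6.1° → track 129.7°, groundspeed 125.7 kt
Leg 2: heading 174.3°; drift +7.6° → track 181.9°, groundspeed 141.5 kt
Leg 3: heading 8.1°; drift -7.6° → track 0.5°, groundspeed 132.9 kt
Leg 4: heading 313.2°; drift -5.9° → track 307.3°, groundspeed 149.8 kt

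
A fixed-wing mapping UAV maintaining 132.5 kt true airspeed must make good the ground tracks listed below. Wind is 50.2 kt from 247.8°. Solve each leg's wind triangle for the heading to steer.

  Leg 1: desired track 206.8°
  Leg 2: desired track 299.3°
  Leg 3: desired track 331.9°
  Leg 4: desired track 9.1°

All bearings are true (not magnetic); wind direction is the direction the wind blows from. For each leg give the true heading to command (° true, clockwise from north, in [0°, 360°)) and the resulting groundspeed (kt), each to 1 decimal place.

Leg 1: heading=221.2°, groundspeed=90.5 kt
Leg 2: heading=282.1°, groundspeed=95.3 kt
Leg 3: heading=309.8°, groundspeed=117.6 kt
Leg 4: heading=350.2°, groundspeed=151.4 kt

Leg 1: desired track 206.8°; wind correction +14.4° → command heading 221.2°, groundspeed 90.5 kt
Leg 2: desired track 299.3°; wind correction -17.2° → command heading 282.1°, groundspeed 95.3 kt
Leg 3: desired track 331.9°; wind correction -22.1° → command heading 309.8°, groundspeed 117.6 kt
Leg 4: desired track 9.1°; wind correction -18.9° → command heading 350.2°, groundspeed 151.4 kt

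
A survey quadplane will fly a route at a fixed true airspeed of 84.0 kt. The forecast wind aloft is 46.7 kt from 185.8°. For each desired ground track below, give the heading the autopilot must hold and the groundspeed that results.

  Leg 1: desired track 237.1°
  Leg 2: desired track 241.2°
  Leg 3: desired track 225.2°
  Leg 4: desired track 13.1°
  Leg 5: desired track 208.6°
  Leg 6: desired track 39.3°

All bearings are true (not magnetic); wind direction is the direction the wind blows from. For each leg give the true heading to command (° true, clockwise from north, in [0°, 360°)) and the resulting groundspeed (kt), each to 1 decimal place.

Leg 1: desired track 237.1°; wind correction -25.7° → command heading 211.4°, groundspeed 46.5 kt
Leg 2: desired track 241.2°; wind correction -27.2° → command heading 214.0°, groundspeed 48.2 kt
Leg 3: desired track 225.2°; wind correction -20.7° → command heading 204.5°, groundspeed 42.5 kt
Leg 4: desired track 13.1°; wind correction +4.1° → command heading 17.2°, groundspeed 130.1 kt
Leg 5: desired track 208.6°; wind correction -12.4° → command heading 196.2°, groundspeed 39.0 kt
Leg 6: desired track 39.3°; wind correction +17.9° → command heading 57.2°, groundspeed 118.9 kt

Leg 1: heading=211.4°, groundspeed=46.5 kt
Leg 2: heading=214.0°, groundspeed=48.2 kt
Leg 3: heading=204.5°, groundspeed=42.5 kt
Leg 4: heading=17.2°, groundspeed=130.1 kt
Leg 5: heading=196.2°, groundspeed=39.0 kt
Leg 6: heading=57.2°, groundspeed=118.9 kt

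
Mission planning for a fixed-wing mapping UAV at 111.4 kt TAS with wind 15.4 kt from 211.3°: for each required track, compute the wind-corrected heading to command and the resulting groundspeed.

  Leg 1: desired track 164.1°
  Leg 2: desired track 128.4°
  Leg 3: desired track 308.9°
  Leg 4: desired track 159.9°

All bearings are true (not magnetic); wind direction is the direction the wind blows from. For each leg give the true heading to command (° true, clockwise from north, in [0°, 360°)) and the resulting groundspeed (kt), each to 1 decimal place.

Leg 1: desired track 164.1°; wind correction +5.8° → command heading 169.9°, groundspeed 100.4 kt
Leg 2: desired track 128.4°; wind correction +7.9° → command heading 136.3°, groundspeed 108.4 kt
Leg 3: desired track 308.9°; wind correction -7.9° → command heading 301.0°, groundspeed 112.4 kt
Leg 4: desired track 159.9°; wind correction +6.2° → command heading 166.1°, groundspeed 101.1 kt

Leg 1: heading=169.9°, groundspeed=100.4 kt
Leg 2: heading=136.3°, groundspeed=108.4 kt
Leg 3: heading=301.0°, groundspeed=112.4 kt
Leg 4: heading=166.1°, groundspeed=101.1 kt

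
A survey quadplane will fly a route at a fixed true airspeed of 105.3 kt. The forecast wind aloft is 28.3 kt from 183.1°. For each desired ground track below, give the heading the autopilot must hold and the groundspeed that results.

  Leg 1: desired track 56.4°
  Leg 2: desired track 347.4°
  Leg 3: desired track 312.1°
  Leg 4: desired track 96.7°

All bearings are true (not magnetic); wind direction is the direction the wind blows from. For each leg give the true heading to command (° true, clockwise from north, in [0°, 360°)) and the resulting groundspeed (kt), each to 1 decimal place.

Leg 1: desired track 56.4°; wind correction +12.4° → command heading 68.8°, groundspeed 119.7 kt
Leg 2: desired track 347.4°; wind correction -4.2° → command heading 343.2°, groundspeed 132.3 kt
Leg 3: desired track 312.1°; wind correction -12.1° → command heading 300.0°, groundspeed 120.8 kt
Leg 4: desired track 96.7°; wind correction +15.6° → command heading 112.3°, groundspeed 99.7 kt

Leg 1: heading=68.8°, groundspeed=119.7 kt
Leg 2: heading=343.2°, groundspeed=132.3 kt
Leg 3: heading=300.0°, groundspeed=120.8 kt
Leg 4: heading=112.3°, groundspeed=99.7 kt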